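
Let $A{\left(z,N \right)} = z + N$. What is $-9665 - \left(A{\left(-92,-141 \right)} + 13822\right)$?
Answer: $-23254$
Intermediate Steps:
$A{\left(z,N \right)} = N + z$
$-9665 - \left(A{\left(-92,-141 \right)} + 13822\right) = -9665 - \left(\left(-141 - 92\right) + 13822\right) = -9665 - \left(-233 + 13822\right) = -9665 - 13589 = -23254$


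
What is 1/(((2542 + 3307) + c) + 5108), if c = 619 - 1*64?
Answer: 1/11512 ≈ 8.6866e-5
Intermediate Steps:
c = 555 (c = 619 - 64 = 555)
1/(((2542 + 3307) + c) + 5108) = 1/(((2542 + 3307) + 555) + 5108) = 1/((5849 + 555) + 5108) = 1/(6404 + 5108) = 1/11512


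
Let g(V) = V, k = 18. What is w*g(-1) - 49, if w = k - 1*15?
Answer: -52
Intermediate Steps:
w = 3 (w = 18 - 1*15 = 18 - 15 = 3)
w*g(-1) - 49 = 3*(-1) - 49 = -3 - 49 = -52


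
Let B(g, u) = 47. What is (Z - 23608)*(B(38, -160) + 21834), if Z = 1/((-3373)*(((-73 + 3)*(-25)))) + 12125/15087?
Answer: -46001167929916958897/89054789250 ≈ -5.1655e+8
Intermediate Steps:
Z = 71570828663/89054789250 (Z = -1/(3373*((-70*(-25)))) + 12125*(1/15087) = -1/3373/1750 + 12125/15087 = -1/3373*1/1750 + 12125/15087 = -1/5902750 + 12125/15087 = 71570828663/89054789250 ≈ 0.80367)
(Z - 23608)*(B(38, -160) + 21834) = (71570828663/89054789250 - 23608)*(47 + 21834) = -2102333893785337/89054789250*21881 = -46001167929916958897/89054789250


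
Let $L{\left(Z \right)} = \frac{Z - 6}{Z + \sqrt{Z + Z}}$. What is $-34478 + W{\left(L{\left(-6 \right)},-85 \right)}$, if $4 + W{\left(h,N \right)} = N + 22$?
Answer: $-34545$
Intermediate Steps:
$L{\left(Z \right)} = \frac{-6 + Z}{Z + \sqrt{2} \sqrt{Z}}$ ($L{\left(Z \right)} = \frac{-6 + Z}{Z + \sqrt{2 Z}} = \frac{-6 + Z}{Z + \sqrt{2} \sqrt{Z}}$)
$W{\left(h,N \right)} = 18 + N$ ($W{\left(h,N \right)} = -4 + \left(N + 22\right) = -4 + \left(22 + N\right) = 18 + N$)
$-34478 + W{\left(L{\left(-6 \right)},-85 \right)} = -34478 + \left(18 - 85\right) = -34478 - 67 = -34545$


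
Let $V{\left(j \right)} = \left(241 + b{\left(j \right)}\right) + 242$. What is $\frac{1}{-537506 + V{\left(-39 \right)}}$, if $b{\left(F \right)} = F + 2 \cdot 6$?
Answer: $- \frac{1}{537050} \approx -1.862 \cdot 10^{-6}$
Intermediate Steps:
$b{\left(F \right)} = 12 + F$ ($b{\left(F \right)} = F + 12 = 12 + F$)
$V{\left(j \right)} = 495 + j$ ($V{\left(j \right)} = \left(241 + \left(12 + j\right)\right) + 242 = \left(253 + j\right) + 242 = 495 + j$)
$\frac{1}{-537506 + V{\left(-39 \right)}} = \frac{1}{-537506 + \left(495 - 39\right)} = \frac{1}{-537506 + 456} = \frac{1}{-537050} = - \frac{1}{537050}$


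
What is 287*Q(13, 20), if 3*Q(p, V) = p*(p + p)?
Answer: 97006/3 ≈ 32335.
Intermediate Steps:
Q(p, V) = 2*p²/3 (Q(p, V) = (p*(p + p))/3 = (p*(2*p))/3 = (2*p²)/3 = 2*p²/3)
287*Q(13, 20) = 287*((⅔)*13²) = 287*((⅔)*169) = 287*(338/3) = 97006/3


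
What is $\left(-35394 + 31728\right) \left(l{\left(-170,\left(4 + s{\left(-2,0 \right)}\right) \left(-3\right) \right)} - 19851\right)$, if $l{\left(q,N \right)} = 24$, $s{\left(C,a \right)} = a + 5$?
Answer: $72685782$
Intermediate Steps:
$s{\left(C,a \right)} = 5 + a$
$\left(-35394 + 31728\right) \left(l{\left(-170,\left(4 + s{\left(-2,0 \right)}\right) \left(-3\right) \right)} - 19851\right) = \left(-35394 + 31728\right) \left(24 - 19851\right) = \left(-3666\right) \left(-19827\right) = 72685782$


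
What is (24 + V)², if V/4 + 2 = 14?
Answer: 5184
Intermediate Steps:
V = 48 (V = -8 + 4*14 = -8 + 56 = 48)
(24 + V)² = (24 + 48)² = 72² = 5184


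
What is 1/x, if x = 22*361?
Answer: 1/7942 ≈ 0.00012591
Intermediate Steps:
x = 7942
1/x = 1/7942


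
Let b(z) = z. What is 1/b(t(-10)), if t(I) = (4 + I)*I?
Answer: 1/60 ≈ 0.016667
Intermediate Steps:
t(I) = I*(4 + I)
1/b(t(-10)) = 1/(-10*(4 - 10)) = 1/(-10*(-6)) = 1/60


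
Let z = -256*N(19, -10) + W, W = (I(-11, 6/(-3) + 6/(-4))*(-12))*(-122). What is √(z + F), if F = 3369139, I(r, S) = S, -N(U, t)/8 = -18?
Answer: √3327151 ≈ 1824.0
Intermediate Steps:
N(U, t) = 144 (N(U, t) = -8*(-18) = 144)
W = -5124 (W = ((6/(-3) + 6/(-4))*(-12))*(-122) = ((6*(-⅓) + 6*(-¼))*(-12))*(-122) = ((-2 - 3/2)*(-12))*(-122) = -7/2*(-12)*(-122) = 42*(-122) = -5124)
z = -41988 (z = -256*144 - 5124 = -36864 - 5124 = -41988)
√(z + F) = √(-41988 + 3369139) = √3327151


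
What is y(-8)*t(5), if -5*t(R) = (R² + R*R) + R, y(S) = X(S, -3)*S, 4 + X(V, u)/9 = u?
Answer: -5544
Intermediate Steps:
X(V, u) = -36 + 9*u
y(S) = -63*S (y(S) = (-36 + 9*(-3))*S = (-36 - 27)*S = -63*S)
t(R) = -2*R²/5 - R/5 (t(R) = -((R² + R*R) + R)/5 = -((R² + R²) + R)/5 = -(2*R² + R)/5 = -(R + 2*R²)/5 = -2*R²/5 - R/5)
y(-8)*t(5) = (-63*(-8))*(-⅕*5*(1 + 2*5)) = 504*(-⅕*5*(1 + 10)) = 504*(-⅕*5*11) = 504*(-11) = -5544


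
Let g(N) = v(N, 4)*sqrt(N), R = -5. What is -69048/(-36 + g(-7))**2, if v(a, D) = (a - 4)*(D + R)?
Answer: -69048/(36 - 11*I*sqrt(7))**2 ≈ -6.7508 - 31.505*I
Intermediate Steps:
v(a, D) = (-5 + D)*(-4 + a) (v(a, D) = (a - 4)*(D - 5) = (-4 + a)*(-5 + D) = (-5 + D)*(-4 + a))
g(N) = sqrt(N)*(4 - N) (g(N) = (20 - 5*N - 4*4 + 4*N)*sqrt(N) = (20 - 5*N - 16 + 4*N)*sqrt(N) = (4 - N)*sqrt(N) = sqrt(N)*(4 - N))
-69048/(-36 + g(-7))**2 = -69048/(-36 + sqrt(-7)*(4 - 1*(-7)))**2 = -69048/(-36 + (I*sqrt(7))*(4 + 7))**2 = -69048/(-36 + (I*sqrt(7))*11)**2 = -69048/(-36 + 11*I*sqrt(7))**2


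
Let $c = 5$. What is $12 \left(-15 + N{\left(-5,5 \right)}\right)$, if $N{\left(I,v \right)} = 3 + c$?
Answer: $-84$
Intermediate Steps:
$N{\left(I,v \right)} = 8$ ($N{\left(I,v \right)} = 3 + 5 = 8$)
$12 \left(-15 + N{\left(-5,5 \right)}\right) = 12 \left(-15 + 8\right) = 12 \left(-7\right) = -84$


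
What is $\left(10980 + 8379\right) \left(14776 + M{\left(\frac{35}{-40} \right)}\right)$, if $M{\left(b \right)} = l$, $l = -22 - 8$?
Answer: $285467814$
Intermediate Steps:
$l = -30$ ($l = -22 - 8 = -30$)
$M{\left(b \right)} = -30$
$\left(10980 + 8379\right) \left(14776 + M{\left(\frac{35}{-40} \right)}\right) = \left(10980 + 8379\right) \left(14776 - 30\right) = 19359 \cdot 14746 = 285467814$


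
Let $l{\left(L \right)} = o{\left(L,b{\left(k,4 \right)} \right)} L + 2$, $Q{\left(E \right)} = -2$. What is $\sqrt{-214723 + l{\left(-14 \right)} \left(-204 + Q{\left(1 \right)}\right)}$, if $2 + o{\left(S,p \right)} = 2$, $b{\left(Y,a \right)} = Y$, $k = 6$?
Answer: $i \sqrt{215135} \approx 463.83 i$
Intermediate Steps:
$o{\left(S,p \right)} = 0$ ($o{\left(S,p \right)} = -2 + 2 = 0$)
$l{\left(L \right)} = 2$ ($l{\left(L \right)} = 0 L + 2 = 0 + 2 = 2$)
$\sqrt{-214723 + l{\left(-14 \right)} \left(-204 + Q{\left(1 \right)}\right)} = \sqrt{-214723 + 2 \left(-204 - 2\right)} = \sqrt{-214723 + 2 \left(-206\right)} = \sqrt{-214723 - 412} = \sqrt{-215135} = i \sqrt{215135}$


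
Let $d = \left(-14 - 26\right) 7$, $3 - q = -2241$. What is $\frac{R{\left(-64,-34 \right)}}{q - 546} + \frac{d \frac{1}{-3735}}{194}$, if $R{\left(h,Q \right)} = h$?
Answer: $- \frac{764972}{20505897} \approx -0.037305$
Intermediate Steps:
$q = 2244$ ($q = 3 - -2241 = 3 + 2241 = 2244$)
$d = -280$ ($d = \left(-40\right) 7 = -280$)
$\frac{R{\left(-64,-34 \right)}}{q - 546} + \frac{d \frac{1}{-3735}}{194} = - \frac{64}{2244 - 546} + \frac{\left(-280\right) \frac{1}{-3735}}{194} = - \frac{64}{2244 - 546} + \left(-280\right) \left(- \frac{1}{3735}\right) \frac{1}{194} = - \frac{64}{1698} + \frac{56}{747} \cdot \frac{1}{194} = \left(-64\right) \frac{1}{1698} + \frac{28}{72459} = - \frac{32}{849} + \frac{28}{72459} = - \frac{764972}{20505897}$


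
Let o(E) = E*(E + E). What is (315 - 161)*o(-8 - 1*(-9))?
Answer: 308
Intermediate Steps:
o(E) = 2*E**2 (o(E) = E*(2*E) = 2*E**2)
(315 - 161)*o(-8 - 1*(-9)) = (315 - 161)*(2*(-8 - 1*(-9))**2) = 154*(2*(-8 + 9)**2) = 154*(2*1**2) = 154*(2*1) = 154*2 = 308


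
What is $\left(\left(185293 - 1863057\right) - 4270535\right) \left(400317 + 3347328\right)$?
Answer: $-22292113005855$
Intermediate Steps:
$\left(\left(185293 - 1863057\right) - 4270535\right) \left(400317 + 3347328\right) = \left(-1677764 - 4270535\right) 3747645 = \left(-5948299\right) 3747645 = -22292113005855$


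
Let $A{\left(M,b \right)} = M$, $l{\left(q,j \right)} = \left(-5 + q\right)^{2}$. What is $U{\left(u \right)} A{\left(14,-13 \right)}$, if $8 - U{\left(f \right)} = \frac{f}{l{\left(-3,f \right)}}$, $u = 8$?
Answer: $\frac{441}{4} \approx 110.25$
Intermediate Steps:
$U{\left(f \right)} = 8 - \frac{f}{64}$ ($U{\left(f \right)} = 8 - \frac{f}{\left(-5 - 3\right)^{2}} = 8 - \frac{f}{\left(-8\right)^{2}} = 8 - \frac{f}{64}$)
$U{\left(u \right)} A{\left(14,-13 \right)} = \left(8 - \frac{1}{8}\right) 14 = \frac{63}{8} \cdot 14 = \frac{441}{4}$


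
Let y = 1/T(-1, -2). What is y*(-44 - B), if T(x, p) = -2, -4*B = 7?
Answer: 169/8 ≈ 21.125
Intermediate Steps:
B = -7/4 (B = -¼*7 = -7/4 ≈ -1.7500)
y = -½ (y = 1/(-2) = -½ ≈ -0.50000)
y*(-44 - B) = -(-44 - 1*(-7/4))/2 = -(-44 + 7/4)/2 = -½*(-169/4) = 169/8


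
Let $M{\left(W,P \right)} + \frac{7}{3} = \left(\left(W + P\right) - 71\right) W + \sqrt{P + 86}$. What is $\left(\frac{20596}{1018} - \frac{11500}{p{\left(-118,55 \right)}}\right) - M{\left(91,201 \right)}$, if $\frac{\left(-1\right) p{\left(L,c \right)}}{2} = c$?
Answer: $- \frac{335669390}{16797} - \sqrt{287} \approx -20001.0$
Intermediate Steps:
$M{\left(W,P \right)} = - \frac{7}{3} + \sqrt{86 + P} + W \left(-71 + P + W\right)$ ($M{\left(W,P \right)} = - \frac{7}{3} + \left(\left(\left(W + P\right) - 71\right) W + \sqrt{P + 86}\right) = - \frac{7}{3} + \left(\left(\left(P + W\right) - 71\right) W + \sqrt{86 + P}\right) = - \frac{7}{3} + \left(\left(-71 + P + W\right) W + \sqrt{86 + P}\right) = - \frac{7}{3} + \left(W \left(-71 + P + W\right) + \sqrt{86 + P}\right) = - \frac{7}{3} + \left(\sqrt{86 + P} + W \left(-71 + P + W\right)\right) = - \frac{7}{3} + \sqrt{86 + P} + W \left(-71 + P + W\right)$)
$p{\left(L,c \right)} = - 2 c$
$\left(\frac{20596}{1018} - \frac{11500}{p{\left(-118,55 \right)}}\right) - M{\left(91,201 \right)} = \left(\frac{20596}{1018} - \frac{11500}{\left(-2\right) 55}\right) - \left(- \frac{7}{3} + 91^{2} + \sqrt{86 + 201} - 6461 + 201 \cdot 91\right) = \left(20596 \cdot \frac{1}{1018} - \frac{11500}{-110}\right) - \left(- \frac{7}{3} + 8281 + \sqrt{287} - 6461 + 18291\right) = \left(\frac{10298}{509} - - \frac{1150}{11}\right) - \left(\frac{60326}{3} + \sqrt{287}\right) = \left(\frac{10298}{509} + \frac{1150}{11}\right) - \left(\frac{60326}{3} + \sqrt{287}\right) = \frac{698628}{5599} - \left(\frac{60326}{3} + \sqrt{287}\right) = - \frac{335669390}{16797} - \sqrt{287}$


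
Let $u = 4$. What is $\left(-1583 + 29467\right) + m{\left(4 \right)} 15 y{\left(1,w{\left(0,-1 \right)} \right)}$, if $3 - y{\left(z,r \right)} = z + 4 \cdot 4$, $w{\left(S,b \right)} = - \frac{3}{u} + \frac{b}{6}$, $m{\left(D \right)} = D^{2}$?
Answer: $24524$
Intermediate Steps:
$w{\left(S,b \right)} = - \frac{3}{4} + \frac{b}{6}$
$y{\left(z,r \right)} = -13 - z$ ($y{\left(z,r \right)} = 3 - \left(z + 4 \cdot 4\right) = 3 - \left(z + 16\right) = 3 - \left(16 + z\right) = -13 - z$)
$\left(-1583 + 29467\right) + m{\left(4 \right)} 15 y{\left(1,w{\left(0,-1 \right)} \right)} = \left(-1583 + 29467\right) + 4^{2} \cdot 15 \left(-13 - 1\right) = 27884 + 16 \cdot 15 \left(-13 - 1\right) = 27884 + 240 \left(-14\right) = 27884 - 3360 = 24524$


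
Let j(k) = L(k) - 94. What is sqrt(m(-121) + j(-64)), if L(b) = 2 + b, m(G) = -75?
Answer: I*sqrt(231) ≈ 15.199*I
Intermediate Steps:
j(k) = -92 + k (j(k) = (2 + k) - 94 = -92 + k)
sqrt(m(-121) + j(-64)) = sqrt(-75 + (-92 - 64)) = sqrt(-75 - 156) = sqrt(-231) = I*sqrt(231)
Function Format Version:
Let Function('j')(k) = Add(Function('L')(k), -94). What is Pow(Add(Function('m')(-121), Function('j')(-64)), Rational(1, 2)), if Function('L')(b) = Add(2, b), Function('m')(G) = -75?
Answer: Mul(I, Pow(231, Rational(1, 2))) ≈ Mul(15.199, I)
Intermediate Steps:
Function('j')(k) = Add(-92, k) (Function('j')(k) = Add(Add(2, k), -94) = Add(-92, k))
Pow(Add(Function('m')(-121), Function('j')(-64)), Rational(1, 2)) = Pow(Add(-75, Add(-92, -64)), Rational(1, 2)) = Pow(Add(-75, -156), Rational(1, 2)) = Pow(-231, Rational(1, 2)) = Mul(I, Pow(231, Rational(1, 2)))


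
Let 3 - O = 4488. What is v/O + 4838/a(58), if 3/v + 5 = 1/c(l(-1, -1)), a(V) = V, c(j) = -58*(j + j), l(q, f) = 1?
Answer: 2101134669/25189255 ≈ 83.414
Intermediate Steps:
O = -4485 (O = 3 - 1*4488 = 3 - 4488 = -4485)
c(j) = -116*j
v = -348/581 (v = 3/(-5 + 1/(-116*1)) = 3/(-5 + 1/(-116)) = 3/(-5 - 1/116) = 3/(-581/116) = 3*(-116/581) = -348/581 ≈ -0.59897)
v/O + 4838/a(58) = -348/581/(-4485) + 4838/58 = -348/581*(-1/4485) + 4838*(1/58) = 116/868595 + 2419/29 = 2101134669/25189255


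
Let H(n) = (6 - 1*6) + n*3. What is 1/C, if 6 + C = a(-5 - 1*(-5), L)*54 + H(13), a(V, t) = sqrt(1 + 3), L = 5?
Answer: 1/141 ≈ 0.0070922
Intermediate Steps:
H(n) = 3*n (H(n) = (6 - 6) + 3*n = 0 + 3*n = 3*n)
a(V, t) = 2 (a(V, t) = sqrt(4) = 2)
C = 141 (C = -6 + (2*54 + 3*13) = -6 + (108 + 39) = -6 + 147 = 141)
1/C = 1/141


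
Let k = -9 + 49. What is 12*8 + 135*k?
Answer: 5496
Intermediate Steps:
k = 40
12*8 + 135*k = 12*8 + 135*40 = 96 + 5400 = 5496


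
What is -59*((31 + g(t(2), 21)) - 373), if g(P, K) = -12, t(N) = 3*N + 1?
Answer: 20886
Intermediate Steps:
t(N) = 1 + 3*N
-59*((31 + g(t(2), 21)) - 373) = -59*((31 - 12) - 373) = -59*(19 - 373) = -59*(-354) = 20886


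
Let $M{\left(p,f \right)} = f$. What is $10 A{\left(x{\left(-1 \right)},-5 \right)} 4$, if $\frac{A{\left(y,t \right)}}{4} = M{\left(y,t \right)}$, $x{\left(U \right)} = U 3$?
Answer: $-800$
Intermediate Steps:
$x{\left(U \right)} = 3 U$
$A{\left(y,t \right)} = 4 t$
$10 A{\left(x{\left(-1 \right)},-5 \right)} 4 = 10 \cdot 4 \left(-5\right) 4 = 10 \left(-20\right) 4 = \left(-200\right) 4 = -800$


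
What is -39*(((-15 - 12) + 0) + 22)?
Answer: 195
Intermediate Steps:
-39*(((-15 - 12) + 0) + 22) = -39*((-27 + 0) + 22) = -39*(-27 + 22) = -39*(-5) = 195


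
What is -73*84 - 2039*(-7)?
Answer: 8141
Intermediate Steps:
-73*84 - 2039*(-7) = -6132 - 1*(-14273) = -6132 + 14273 = 8141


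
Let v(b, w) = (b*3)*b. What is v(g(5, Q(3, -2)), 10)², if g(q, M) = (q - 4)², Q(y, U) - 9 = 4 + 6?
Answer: 9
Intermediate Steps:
Q(y, U) = 19 (Q(y, U) = 9 + (4 + 6) = 9 + 10 = 19)
g(q, M) = (-4 + q)²
v(b, w) = 3*b² (v(b, w) = (3*b)*b = 3*b²)
v(g(5, Q(3, -2)), 10)² = (3*((-4 + 5)²)²)² = (3*(1²)²)² = (3*1²)² = (3*1)² = 3² = 9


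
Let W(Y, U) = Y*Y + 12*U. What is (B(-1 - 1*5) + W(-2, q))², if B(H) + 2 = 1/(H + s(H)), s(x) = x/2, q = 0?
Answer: 289/81 ≈ 3.5679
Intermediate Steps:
s(x) = x/2 (s(x) = x*(½) = x/2)
W(Y, U) = Y² + 12*U
B(H) = -2 + 2/(3*H) (B(H) = -2 + 1/(H + H/2) = -2 + 1/(3*H/2) = -2 + 2/(3*H))
(B(-1 - 1*5) + W(-2, q))² = ((-2 + 2/(3*(-1 - 1*5))) + ((-2)² + 12*0))² = ((-2 + 2/(3*(-1 - 5))) + (4 + 0))² = ((-2 + (⅔)/(-6)) + 4)² = ((-2 + (⅔)*(-⅙)) + 4)² = ((-2 - ⅑) + 4)² = (-19/9 + 4)² = (17/9)² = 289/81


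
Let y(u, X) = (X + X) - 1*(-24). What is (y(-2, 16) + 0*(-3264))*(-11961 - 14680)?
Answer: -1491896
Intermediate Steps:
y(u, X) = 24 + 2*X (y(u, X) = 2*X + 24 = 24 + 2*X)
(y(-2, 16) + 0*(-3264))*(-11961 - 14680) = ((24 + 2*16) + 0*(-3264))*(-11961 - 14680) = ((24 + 32) + 0)*(-26641) = (56 + 0)*(-26641) = 56*(-26641) = -1491896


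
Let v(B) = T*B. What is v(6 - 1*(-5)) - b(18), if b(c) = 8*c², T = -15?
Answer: -2757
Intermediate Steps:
v(B) = -15*B
v(6 - 1*(-5)) - b(18) = -15*(6 - 1*(-5)) - 8*18² = -15*(6 + 5) - 8*324 = -15*11 - 1*2592 = -165 - 2592 = -2757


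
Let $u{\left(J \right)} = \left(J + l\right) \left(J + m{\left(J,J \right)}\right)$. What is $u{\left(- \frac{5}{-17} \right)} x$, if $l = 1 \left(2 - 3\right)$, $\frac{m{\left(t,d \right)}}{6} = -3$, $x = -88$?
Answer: $- \frac{317856}{289} \approx -1099.8$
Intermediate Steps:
$m{\left(t,d \right)} = -18$ ($m{\left(t,d \right)} = 6 \left(-3\right) = -18$)
$l = -1$ ($l = 1 \left(-1\right) = -1$)
$u{\left(J \right)} = \left(-1 + J\right) \left(-18 + J\right)$ ($u{\left(J \right)} = \left(J - 1\right) \left(J - 18\right) = \left(-1 + J\right) \left(-18 + J\right)$)
$u{\left(- \frac{5}{-17} \right)} x = \left(18 + \left(- \frac{5}{-17}\right)^{2} - 19 \left(- \frac{5}{-17}\right)\right) \left(-88\right) = \left(18 + \left(\left(-5\right) \left(- \frac{1}{17}\right)\right)^{2} - 19 \left(\left(-5\right) \left(- \frac{1}{17}\right)\right)\right) \left(-88\right) = \left(18 + \left(\frac{5}{17}\right)^{2} - \frac{95}{17}\right) \left(-88\right) = \left(18 + \frac{25}{289} - \frac{95}{17}\right) \left(-88\right) = \frac{3612}{289} \left(-88\right) = - \frac{317856}{289}$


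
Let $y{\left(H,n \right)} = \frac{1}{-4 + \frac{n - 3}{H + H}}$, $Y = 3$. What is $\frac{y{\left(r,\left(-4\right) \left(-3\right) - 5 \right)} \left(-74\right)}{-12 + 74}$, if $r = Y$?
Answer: $\frac{111}{310} \approx 0.35806$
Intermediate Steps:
$r = 3$
$y{\left(H,n \right)} = \frac{1}{-4 + \frac{-3 + n}{2 H}}$
$\frac{y{\left(r,\left(-4\right) \left(-3\right) - 5 \right)} \left(-74\right)}{-12 + 74} = \frac{2 \cdot 3 \frac{1}{-3 - -7 - 24} \left(-74\right)}{-12 + 74} = \frac{2 \cdot 3 \frac{1}{-3 + \left(12 - 5\right) - 24} \left(-74\right)}{62} = 2 \cdot 3 \frac{1}{-3 + 7 - 24} \left(-74\right) \frac{1}{62} = 2 \cdot 3 \frac{1}{-20} \left(-74\right) \frac{1}{62} = 2 \cdot 3 \left(- \frac{1}{20}\right) \left(-74\right) \frac{1}{62} = \left(- \frac{3}{10}\right) \left(-74\right) \frac{1}{62} = \frac{111}{5} \cdot \frac{1}{62} = \frac{111}{310}$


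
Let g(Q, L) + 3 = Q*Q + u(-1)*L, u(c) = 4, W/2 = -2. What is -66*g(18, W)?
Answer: -20130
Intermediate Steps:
W = -4 (W = 2*(-2) = -4)
g(Q, L) = -3 + Q² + 4*L (g(Q, L) = -3 + (Q*Q + 4*L) = -3 + (Q² + 4*L) = -3 + Q² + 4*L)
-66*g(18, W) = -66*(-3 + 18² + 4*(-4)) = -66*(-3 + 324 - 16) = -66*305 = -20130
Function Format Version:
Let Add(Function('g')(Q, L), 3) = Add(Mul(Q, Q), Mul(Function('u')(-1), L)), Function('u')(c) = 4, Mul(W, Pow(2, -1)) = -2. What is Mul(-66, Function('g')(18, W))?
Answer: -20130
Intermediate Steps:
W = -4 (W = Mul(2, -2) = -4)
Function('g')(Q, L) = Add(-3, Pow(Q, 2), Mul(4, L)) (Function('g')(Q, L) = Add(-3, Add(Mul(Q, Q), Mul(4, L))) = Add(-3, Add(Pow(Q, 2), Mul(4, L))) = Add(-3, Pow(Q, 2), Mul(4, L)))
Mul(-66, Function('g')(18, W)) = Mul(-66, Add(-3, Pow(18, 2), Mul(4, -4))) = Mul(-66, Add(-3, 324, -16)) = Mul(-66, 305) = -20130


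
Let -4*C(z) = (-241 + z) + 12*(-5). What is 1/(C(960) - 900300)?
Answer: -4/3601859 ≈ -1.1105e-6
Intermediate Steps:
C(z) = 301/4 - z/4 (C(z) = -((-241 + z) + 12*(-5))/4 = -((-241 + z) - 60)/4 = -(-301 + z)/4 = 301/4 - z/4)
1/(C(960) - 900300) = 1/((301/4 - 1/4*960) - 900300) = 1/((301/4 - 240) - 900300) = 1/(-659/4 - 900300) = 1/(-3601859/4) = -4/3601859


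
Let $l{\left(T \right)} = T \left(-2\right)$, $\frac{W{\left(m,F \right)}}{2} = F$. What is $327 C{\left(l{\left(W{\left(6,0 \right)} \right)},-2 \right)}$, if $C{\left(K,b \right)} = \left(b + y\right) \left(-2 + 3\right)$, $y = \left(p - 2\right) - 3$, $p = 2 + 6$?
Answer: $327$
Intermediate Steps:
$p = 8$
$W{\left(m,F \right)} = 2 F$
$l{\left(T \right)} = - 2 T$
$y = 3$ ($y = \left(8 - 2\right) - 3 = 6 - 3 = 3$)
$C{\left(K,b \right)} = 3 + b$ ($C{\left(K,b \right)} = \left(b + 3\right) \left(-2 + 3\right) = \left(3 + b\right) 1 = 3 + b$)
$327 C{\left(l{\left(W{\left(6,0 \right)} \right)},-2 \right)} = 327 \left(3 - 2\right) = 327 \cdot 1 = 327$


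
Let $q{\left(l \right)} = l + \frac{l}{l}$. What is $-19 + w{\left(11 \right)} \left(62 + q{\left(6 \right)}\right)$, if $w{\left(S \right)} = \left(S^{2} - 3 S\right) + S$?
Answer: $6812$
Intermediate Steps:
$q{\left(l \right)} = 1 + l$ ($q{\left(l \right)} = l + 1 = 1 + l$)
$w{\left(S \right)} = S^{2} - 2 S$
$-19 + w{\left(11 \right)} \left(62 + q{\left(6 \right)}\right) = -19 + 11 \left(-2 + 11\right) \left(62 + \left(1 + 6\right)\right) = -19 + 11 \cdot 9 \left(62 + 7\right) = -19 + 99 \cdot 69 = -19 + 6831 = 6812$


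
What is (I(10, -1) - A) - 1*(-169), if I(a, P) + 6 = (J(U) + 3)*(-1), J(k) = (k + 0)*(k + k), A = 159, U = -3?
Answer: -17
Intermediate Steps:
J(k) = 2*k**2 (J(k) = k*(2*k) = 2*k**2)
I(a, P) = -27 (I(a, P) = -6 + (2*(-3)**2 + 3)*(-1) = -6 + (2*9 + 3)*(-1) = -6 + (18 + 3)*(-1) = -6 + 21*(-1) = -6 - 21 = -27)
(I(10, -1) - A) - 1*(-169) = (-27 - 1*159) - 1*(-169) = (-27 - 159) + 169 = -186 + 169 = -17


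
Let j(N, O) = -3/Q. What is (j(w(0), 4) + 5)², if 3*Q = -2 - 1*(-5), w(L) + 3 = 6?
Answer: 4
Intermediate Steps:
w(L) = 3 (w(L) = -3 + 6 = 3)
Q = 1 (Q = (-2 - 1*(-5))/3 = (-2 + 5)/3 = (⅓)*3 = 1)
j(N, O) = -3 (j(N, O) = -3/1 = -3*1 = -3)
(j(w(0), 4) + 5)² = (-3 + 5)² = 2² = 4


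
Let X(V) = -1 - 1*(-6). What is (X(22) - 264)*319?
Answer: -82621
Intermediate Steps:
X(V) = 5 (X(V) = -1 + 6 = 5)
(X(22) - 264)*319 = (5 - 264)*319 = -259*319 = -82621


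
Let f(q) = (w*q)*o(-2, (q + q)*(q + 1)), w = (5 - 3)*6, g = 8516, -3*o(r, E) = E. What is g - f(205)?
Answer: 69265716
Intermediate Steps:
o(r, E) = -E/3
w = 12 (w = 2*6 = 12)
f(q) = -8*q²*(1 + q) (f(q) = (12*q)*(-(q + q)*(q + 1)/3) = (12*q)*(-2*q*(1 + q)/3) = -8*q²*(1 + q))
g - f(205) = 8516 - 8*205²*(-1 - 1*205) = 8516 - 8*42025*(-1 - 205) = 8516 - 8*42025*(-206) = 8516 - 1*(-69257200) = 8516 + 69257200 = 69265716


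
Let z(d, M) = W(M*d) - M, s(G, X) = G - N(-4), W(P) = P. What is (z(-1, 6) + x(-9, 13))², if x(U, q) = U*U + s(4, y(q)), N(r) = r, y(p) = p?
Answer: 5929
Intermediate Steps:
s(G, X) = 4 + G (s(G, X) = G - 1*(-4) = G + 4 = 4 + G)
z(d, M) = -M + M*d (z(d, M) = M*d - M = -M + M*d)
x(U, q) = 8 + U² (x(U, q) = U*U + (4 + 4) = U² + 8 = 8 + U²)
(z(-1, 6) + x(-9, 13))² = (6*(-1 - 1) + (8 + (-9)²))² = (6*(-2) + (8 + 81))² = (-12 + 89)² = 77² = 5929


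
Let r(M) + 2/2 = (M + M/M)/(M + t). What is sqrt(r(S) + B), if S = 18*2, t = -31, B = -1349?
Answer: 7*I*sqrt(685)/5 ≈ 36.641*I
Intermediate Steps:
S = 36
r(M) = -1 + (1 + M)/(-31 + M) (r(M) = -1 + (M + M/M)/(M - 31) = -1 + (M + 1)/(-31 + M) = -1 + (1 + M)/(-31 + M))
sqrt(r(S) + B) = sqrt(32/(-31 + 36) - 1349) = sqrt(32/5 - 1349) = sqrt(-6713/5) = 7*I*sqrt(685)/5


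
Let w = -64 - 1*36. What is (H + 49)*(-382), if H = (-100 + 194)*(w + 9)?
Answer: 3248910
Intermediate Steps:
w = -100 (w = -64 - 36 = -100)
H = -8554 (H = (-100 + 194)*(-100 + 9) = 94*(-91) = -8554)
(H + 49)*(-382) = (-8554 + 49)*(-382) = -8505*(-382) = 3248910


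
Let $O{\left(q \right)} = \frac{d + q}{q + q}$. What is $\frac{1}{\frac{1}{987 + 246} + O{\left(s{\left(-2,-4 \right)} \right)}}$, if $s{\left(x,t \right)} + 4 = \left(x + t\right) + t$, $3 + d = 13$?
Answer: $\frac{8631}{1240} \approx 6.9605$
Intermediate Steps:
$d = 10$ ($d = -3 + 13 = 10$)
$s{\left(x,t \right)} = -4 + x + 2 t$ ($s{\left(x,t \right)} = -4 + \left(\left(x + t\right) + t\right) = -4 + \left(\left(t + x\right) + t\right) = -4 + \left(x + 2 t\right) = -4 + x + 2 t$)
$O{\left(q \right)} = \frac{10 + q}{2 q}$ ($O{\left(q \right)} = \frac{10 + q}{q + q} = \frac{10 + q}{2 q}$)
$\frac{1}{\frac{1}{987 + 246} + O{\left(s{\left(-2,-4 \right)} \right)}} = \frac{1}{\frac{1}{987 + 246} + \frac{10 - 14}{2 \left(-4 - 2 + 2 \left(-4\right)\right)}} = \frac{1}{\frac{1}{1233} + \frac{10 - 14}{2 \left(-4 - 2 - 8\right)}} = \frac{1}{\frac{1}{1233} + \frac{10 - 14}{2 \left(-14\right)}} = \frac{1}{\frac{1}{1233} + \frac{1}{2} \left(- \frac{1}{14}\right) \left(-4\right)} = \frac{1}{\frac{1}{1233} + \frac{1}{7}} = \frac{1}{\frac{1240}{8631}} = \frac{8631}{1240}$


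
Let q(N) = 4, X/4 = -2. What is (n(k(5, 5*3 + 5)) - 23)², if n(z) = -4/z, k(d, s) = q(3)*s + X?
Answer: 172225/324 ≈ 531.56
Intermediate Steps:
X = -8 (X = 4*(-2) = -8)
k(d, s) = -8 + 4*s (k(d, s) = 4*s - 8 = -8 + 4*s)
(n(k(5, 5*3 + 5)) - 23)² = (-4/(-8 + 4*(5*3 + 5)) - 23)² = (-4/(-8 + 4*(15 + 5)) - 23)² = (-4/(-8 + 4*20) - 23)² = (-4/(-8 + 80) - 23)² = (-4/72 - 23)² = (-4*1/72 - 23)² = (-1/18 - 23)² = (-415/18)² = 172225/324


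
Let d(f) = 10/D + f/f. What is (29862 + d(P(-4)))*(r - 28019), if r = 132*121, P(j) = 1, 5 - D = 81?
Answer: -13670803083/38 ≈ -3.5976e+8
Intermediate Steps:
D = -76 (D = 5 - 1*81 = 5 - 81 = -76)
d(f) = 33/38 (d(f) = 10/(-76) + f/f = 10*(-1/76) + 1 = -5/38 + 1 = 33/38)
r = 15972
(29862 + d(P(-4)))*(r - 28019) = (29862 + 33/38)*(15972 - 28019) = (1134789/38)*(-12047) = -13670803083/38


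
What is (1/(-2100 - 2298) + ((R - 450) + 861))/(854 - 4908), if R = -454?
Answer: 189115/17829492 ≈ 0.010607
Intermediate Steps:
(1/(-2100 - 2298) + ((R - 450) + 861))/(854 - 4908) = (1/(-2100 - 2298) + ((-454 - 450) + 861))/(854 - 4908) = (1/(-4398) + (-904 + 861))/(-4054) = (-1/4398 - 43)*(-1/4054) = -189115/4398*(-1/4054) = 189115/17829492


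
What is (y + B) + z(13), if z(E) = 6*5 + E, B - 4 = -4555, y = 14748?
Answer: 10240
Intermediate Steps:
B = -4551 (B = 4 - 4555 = -4551)
z(E) = 30 + E
(y + B) + z(13) = (14748 - 4551) + (30 + 13) = 10197 + 43 = 10240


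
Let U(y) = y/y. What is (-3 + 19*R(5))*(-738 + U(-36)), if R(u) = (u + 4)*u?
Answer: -627924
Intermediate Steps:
R(u) = u*(4 + u) (R(u) = (4 + u)*u = u*(4 + u))
U(y) = 1
(-3 + 19*R(5))*(-738 + U(-36)) = (-3 + 19*(5*(4 + 5)))*(-738 + 1) = (-3 + 19*(5*9))*(-737) = (-3 + 19*45)*(-737) = (-3 + 855)*(-737) = 852*(-737) = -627924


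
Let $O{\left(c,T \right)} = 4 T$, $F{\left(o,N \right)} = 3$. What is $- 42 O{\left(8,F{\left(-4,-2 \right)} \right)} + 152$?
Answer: $-352$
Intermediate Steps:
$- 42 O{\left(8,F{\left(-4,-2 \right)} \right)} + 152 = - 42 \cdot 4 \cdot 3 + 152 = \left(-42\right) 12 + 152 = -504 + 152 = -352$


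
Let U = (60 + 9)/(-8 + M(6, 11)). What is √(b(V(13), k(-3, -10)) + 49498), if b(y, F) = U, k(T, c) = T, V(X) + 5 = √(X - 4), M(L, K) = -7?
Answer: √1237335/5 ≈ 222.47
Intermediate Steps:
V(X) = -5 + √(-4 + X) (V(X) = -5 + √(X - 4) = -5 + √(-4 + X))
U = -23/5 (U = (60 + 9)/(-8 - 7) = 69/(-15) = 69*(-1/15) = -23/5 ≈ -4.6000)
b(y, F) = -23/5
√(b(V(13), k(-3, -10)) + 49498) = √(-23/5 + 49498) = √(247467/5) = √1237335/5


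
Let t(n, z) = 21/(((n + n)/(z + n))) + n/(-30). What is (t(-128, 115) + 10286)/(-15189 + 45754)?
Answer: 39518719/117369600 ≈ 0.33670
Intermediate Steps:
t(n, z) = -n/30 + 21*(n + z)/(2*n) (t(n, z) = 21/(((2*n)/(n + z))) + n*(-1/30) = 21/((2*n/(n + z))) - n/30 = 21*((n + z)/(2*n)) - n/30 = 21*(n + z)/(2*n) - n/30 = -n/30 + 21*(n + z)/(2*n))
(t(-128, 115) + 10286)/(-15189 + 45754) = ((1/30)*(315*115 - 1*(-128)*(-315 - 128))/(-128) + 10286)/(-15189 + 45754) = ((1/30)*(-1/128)*(36225 - 1*(-128)*(-443)) + 10286)/30565 = ((1/30)*(-1/128)*(36225 - 56704) + 10286)*(1/30565) = ((1/30)*(-1/128)*(-20479) + 10286)*(1/30565) = (20479/3840 + 10286)*(1/30565) = (39518719/3840)*(1/30565) = 39518719/117369600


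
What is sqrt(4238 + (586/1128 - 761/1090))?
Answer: sqrt(100099950934935)/153690 ≈ 65.099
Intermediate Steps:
sqrt(4238 + (586/1128 - 761/1090)) = sqrt(4238 + (586*(1/1128) - 761*1/1090)) = sqrt(4238 + (293/564 - 761/1090)) = sqrt(4238 - 54917/307380) = sqrt(1302621523/307380) = sqrt(100099950934935)/153690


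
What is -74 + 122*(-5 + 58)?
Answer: 6392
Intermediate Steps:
-74 + 122*(-5 + 58) = -74 + 122*53 = -74 + 6466 = 6392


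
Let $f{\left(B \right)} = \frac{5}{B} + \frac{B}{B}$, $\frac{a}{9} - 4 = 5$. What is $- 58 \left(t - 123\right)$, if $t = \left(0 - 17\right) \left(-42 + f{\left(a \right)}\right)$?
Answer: $- \frac{2691722}{81} \approx -33231.0$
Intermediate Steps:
$a = 81$ ($a = 36 + 9 \cdot 5 = 36 + 45 = 81$)
$f{\left(B \right)} = 1 + \frac{5}{B}$ ($f{\left(B \right)} = \frac{5}{B} + 1 = 1 + \frac{5}{B}$)
$t = \frac{56372}{81}$ ($t = \left(0 - 17\right) \left(-42 + \frac{5 + 81}{81}\right) = - 17 \left(-42 + \frac{1}{81} \cdot 86\right) = - 17 \left(-42 + \frac{86}{81}\right) = \left(-17\right) \left(- \frac{3316}{81}\right) = \frac{56372}{81} \approx 695.95$)
$- 58 \left(t - 123\right) = - 58 \left(\frac{56372}{81} - 123\right) = \left(-58\right) \frac{46409}{81} = - \frac{2691722}{81}$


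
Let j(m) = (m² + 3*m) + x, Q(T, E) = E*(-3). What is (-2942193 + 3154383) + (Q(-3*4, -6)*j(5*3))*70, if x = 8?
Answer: 562470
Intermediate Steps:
Q(T, E) = -3*E
j(m) = 8 + m² + 3*m (j(m) = (m² + 3*m) + 8 = 8 + m² + 3*m)
(-2942193 + 3154383) + (Q(-3*4, -6)*j(5*3))*70 = (-2942193 + 3154383) + ((-3*(-6))*(8 + (5*3)² + 3*(5*3)))*70 = 212190 + (18*(8 + 15² + 3*15))*70 = 212190 + (18*(8 + 225 + 45))*70 = 212190 + (18*278)*70 = 212190 + 5004*70 = 212190 + 350280 = 562470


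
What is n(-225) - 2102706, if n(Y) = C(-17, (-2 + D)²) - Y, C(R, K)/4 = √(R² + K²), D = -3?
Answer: -2102481 + 4*√914 ≈ -2.1024e+6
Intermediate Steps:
C(R, K) = 4*√(K² + R²) (C(R, K) = 4*√(R² + K²) = 4*√(K² + R²))
n(Y) = -Y + 4*√914 (n(Y) = 4*√(((-2 - 3)²)² + (-17)²) - Y = 4*√(((-5)²)² + 289) - Y = 4*√(25² + 289) - Y = 4*√(625 + 289) - Y = 4*√914 - Y = -Y + 4*√914)
n(-225) - 2102706 = (-1*(-225) + 4*√914) - 2102706 = (225 + 4*√914) - 2102706 = -2102481 + 4*√914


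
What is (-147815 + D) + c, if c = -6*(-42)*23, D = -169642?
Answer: -311661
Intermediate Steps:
c = 5796 (c = 252*23 = 5796)
(-147815 + D) + c = (-147815 - 169642) + 5796 = -317457 + 5796 = -311661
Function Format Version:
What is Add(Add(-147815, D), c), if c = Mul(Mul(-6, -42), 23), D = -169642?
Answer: -311661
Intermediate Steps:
c = 5796 (c = Mul(252, 23) = 5796)
Add(Add(-147815, D), c) = Add(Add(-147815, -169642), 5796) = Add(-317457, 5796) = -311661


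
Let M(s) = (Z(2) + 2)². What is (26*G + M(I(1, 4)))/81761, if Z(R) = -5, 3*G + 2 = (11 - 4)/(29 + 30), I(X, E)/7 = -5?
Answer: -431/4823899 ≈ -8.9347e-5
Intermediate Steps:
I(X, E) = -35 (I(X, E) = 7*(-5) = -35)
G = -37/59 (G = -⅔ + ((11 - 4)/(29 + 30))/3 = -⅔ + (7/59)/3 = -⅔ + (7*(1/59))/3 = -⅔ + (⅓)*(7/59) = -⅔ + 7/177 = -37/59 ≈ -0.62712)
M(s) = 9 (M(s) = (-5 + 2)² = (-3)² = 9)
(26*G + M(I(1, 4)))/81761 = (26*(-37/59) + 9)/81761 = (-962/59 + 9)*(1/81761) = -431/59*1/81761 = -431/4823899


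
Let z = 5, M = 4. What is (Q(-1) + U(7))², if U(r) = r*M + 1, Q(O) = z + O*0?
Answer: 1156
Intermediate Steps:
Q(O) = 5 (Q(O) = 5 + O*0 = 5 + 0 = 5)
U(r) = 1 + 4*r (U(r) = r*4 + 1 = 4*r + 1 = 1 + 4*r)
(Q(-1) + U(7))² = (5 + (1 + 4*7))² = (5 + (1 + 28))² = (5 + 29)² = 34² = 1156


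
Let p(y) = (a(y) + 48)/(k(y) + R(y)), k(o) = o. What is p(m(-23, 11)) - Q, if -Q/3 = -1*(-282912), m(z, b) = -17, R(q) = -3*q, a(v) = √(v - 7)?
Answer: 14428536/17 + I*√6/17 ≈ 8.4874e+5 + 0.14409*I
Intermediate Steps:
a(v) = √(-7 + v)
p(y) = -(48 + √(-7 + y))/(2*y) (p(y) = (√(-7 + y) + 48)/(y - 3*y) = (48 + √(-7 + y))/((-2*y)) = (48 + √(-7 + y))*(-1/(2*y)) = -(48 + √(-7 + y))/(2*y))
Q = -848736 (Q = -(-3)*(-282912) = -3*282912 = -848736)
p(m(-23, 11)) - Q = (½)*(-48 - √(-7 - 17))/(-17) - 1*(-848736) = (½)*(-1/17)*(-48 - √(-24)) + 848736 = (½)*(-1/17)*(-48 - 2*I*√6) + 848736 = (24/17 + I*√6/17) + 848736 = 14428536/17 + I*√6/17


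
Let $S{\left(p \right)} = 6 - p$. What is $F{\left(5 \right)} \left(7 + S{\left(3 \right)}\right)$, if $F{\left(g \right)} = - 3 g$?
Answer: $-150$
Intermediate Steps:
$F{\left(5 \right)} \left(7 + S{\left(3 \right)}\right) = \left(-3\right) 5 \left(7 + \left(6 - 3\right)\right) = - 15 \left(7 + \left(6 - 3\right)\right) = - 15 \left(7 + 3\right) = \left(-15\right) 10 = -150$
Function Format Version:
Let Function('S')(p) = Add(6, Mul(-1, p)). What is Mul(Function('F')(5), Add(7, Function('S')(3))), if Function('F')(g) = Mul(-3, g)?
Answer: -150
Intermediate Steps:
Mul(Function('F')(5), Add(7, Function('S')(3))) = Mul(Mul(-3, 5), Add(7, Add(6, Mul(-1, 3)))) = Mul(-15, Add(7, Add(6, -3))) = Mul(-15, Add(7, 3)) = Mul(-15, 10) = -150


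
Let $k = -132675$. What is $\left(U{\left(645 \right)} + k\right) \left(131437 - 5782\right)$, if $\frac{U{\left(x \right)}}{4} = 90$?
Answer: $-16626041325$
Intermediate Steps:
$U{\left(x \right)} = 360$ ($U{\left(x \right)} = 4 \cdot 90 = 360$)
$\left(U{\left(645 \right)} + k\right) \left(131437 - 5782\right) = \left(360 - 132675\right) \left(131437 - 5782\right) = \left(-132315\right) 125655 = -16626041325$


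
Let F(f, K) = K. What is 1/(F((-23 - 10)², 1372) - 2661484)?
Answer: -1/2660112 ≈ -3.7592e-7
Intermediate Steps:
1/(F((-23 - 10)², 1372) - 2661484) = 1/(1372 - 2661484) = 1/(-2660112) = -1/2660112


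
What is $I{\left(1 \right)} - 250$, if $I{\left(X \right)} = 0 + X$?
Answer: $-249$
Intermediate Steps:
$I{\left(X \right)} = X$
$I{\left(1 \right)} - 250 = 1 - 250 = -249$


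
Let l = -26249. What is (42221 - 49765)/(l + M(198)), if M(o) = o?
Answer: 7544/26051 ≈ 0.28959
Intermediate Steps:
(42221 - 49765)/(l + M(198)) = (42221 - 49765)/(-26249 + 198) = -7544/(-26051) = -7544*(-1/26051) = 7544/26051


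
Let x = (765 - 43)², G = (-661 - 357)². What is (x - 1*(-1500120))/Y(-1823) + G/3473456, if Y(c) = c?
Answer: -1754842158393/1583027572 ≈ -1108.5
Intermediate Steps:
G = 1036324 (G = (-1018)² = 1036324)
x = 521284 (x = 722² = 521284)
(x - 1*(-1500120))/Y(-1823) + G/3473456 = (521284 - 1*(-1500120))/(-1823) + 1036324/3473456 = (521284 + 1500120)*(-1/1823) + 1036324*(1/3473456) = 2021404*(-1/1823) + 259081/868364 = -2021404/1823 + 259081/868364 = -1754842158393/1583027572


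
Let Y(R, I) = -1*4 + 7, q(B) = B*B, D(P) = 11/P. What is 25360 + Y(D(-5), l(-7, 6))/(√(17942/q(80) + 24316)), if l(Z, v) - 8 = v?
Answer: 25360 + 40*√155640342/25940057 ≈ 25360.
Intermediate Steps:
l(Z, v) = 8 + v
q(B) = B²
Y(R, I) = 3 (Y(R, I) = -4 + 7 = 3)
25360 + Y(D(-5), l(-7, 6))/(√(17942/q(80) + 24316)) = 25360 + 3/(√(17942/(80²) + 24316)) = 25360 + 3/(√(17942/6400 + 24316)) = 25360 + 3/(√(17942*(1/6400) + 24316)) = 25360 + 3/(√(8971/3200 + 24316)) = 25360 + 3/(√(77820171/3200)) = 25360 + 3/((√155640342/80)) = 25360 + 3*(40*√155640342/77820171) = 25360 + 40*√155640342/25940057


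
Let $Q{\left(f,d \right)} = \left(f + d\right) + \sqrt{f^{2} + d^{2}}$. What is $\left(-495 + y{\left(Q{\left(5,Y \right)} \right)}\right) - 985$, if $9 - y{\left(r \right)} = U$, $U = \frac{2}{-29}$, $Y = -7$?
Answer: $- \frac{42657}{29} \approx -1470.9$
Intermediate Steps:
$U = - \frac{2}{29}$ ($U = 2 \left(- \frac{1}{29}\right) = - \frac{2}{29} \approx -0.068966$)
$Q{\left(f,d \right)} = d + f + \sqrt{d^{2} + f^{2}}$ ($Q{\left(f,d \right)} = \left(d + f\right) + \sqrt{d^{2} + f^{2}} = d + f + \sqrt{d^{2} + f^{2}}$)
$y{\left(r \right)} = \frac{263}{29}$ ($y{\left(r \right)} = 9 - - \frac{2}{29} = 9 + \frac{2}{29} = \frac{263}{29}$)
$\left(-495 + y{\left(Q{\left(5,Y \right)} \right)}\right) - 985 = \left(-495 + \frac{263}{29}\right) - 985 = - \frac{14092}{29} - 985 = - \frac{42657}{29}$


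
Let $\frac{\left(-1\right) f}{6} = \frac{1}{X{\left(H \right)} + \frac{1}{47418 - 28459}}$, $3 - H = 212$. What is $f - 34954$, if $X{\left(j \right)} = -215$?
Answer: $- \frac{23746470297}{679364} \approx -34954.0$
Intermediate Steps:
$H = -209$ ($H = 3 - 212 = -209$)
$f = \frac{18959}{679364}$ ($f = - \frac{6}{-215 + \frac{1}{47418 - 28459}} = - \frac{6}{-215 + \frac{1}{18959}} = - \frac{6}{- \frac{4076184}{18959}} = \left(-6\right) \left(- \frac{18959}{4076184}\right) = \frac{18959}{679364} \approx 0.027907$)
$f - 34954 = \frac{18959}{679364} - 34954 = - \frac{23746470297}{679364}$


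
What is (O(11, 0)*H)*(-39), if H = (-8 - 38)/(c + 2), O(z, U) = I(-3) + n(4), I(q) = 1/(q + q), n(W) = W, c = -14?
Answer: -6877/12 ≈ -573.08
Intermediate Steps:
I(q) = 1/(2*q)
O(z, U) = 23/6 (O(z, U) = (1/2)/(-3) + 4 = (1/2)*(-1/3) + 4 = -1/6 + 4 = 23/6)
H = 23/6 (H = (-8 - 38)/(-14 + 2) = -46/(-12) = -46*(-1/12) = 23/6 ≈ 3.8333)
(O(11, 0)*H)*(-39) = ((23/6)*(23/6))*(-39) = (529/36)*(-39) = -6877/12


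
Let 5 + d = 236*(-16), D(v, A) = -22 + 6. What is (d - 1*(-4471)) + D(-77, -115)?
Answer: 674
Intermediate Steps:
D(v, A) = -16
d = -3781 (d = -5 + 236*(-16) = -5 - 3776 = -3781)
(d - 1*(-4471)) + D(-77, -115) = (-3781 - 1*(-4471)) - 16 = (-3781 + 4471) - 16 = 690 - 16 = 674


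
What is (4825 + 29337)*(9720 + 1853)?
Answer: 395356826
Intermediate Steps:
(4825 + 29337)*(9720 + 1853) = 34162*11573 = 395356826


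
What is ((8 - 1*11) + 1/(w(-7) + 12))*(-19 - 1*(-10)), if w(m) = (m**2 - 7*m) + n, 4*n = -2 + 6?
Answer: 996/37 ≈ 26.919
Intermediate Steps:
n = 1 (n = (-2 + 6)/4 = (1/4)*4 = 1)
w(m) = 1 + m**2 - 7*m (w(m) = (m**2 - 7*m) + 1 = 1 + m**2 - 7*m)
((8 - 1*11) + 1/(w(-7) + 12))*(-19 - 1*(-10)) = ((8 - 1*11) + 1/((1 + (-7)**2 - 7*(-7)) + 12))*(-19 - 1*(-10)) = ((8 - 11) + 1/((1 + 49 + 49) + 12))*(-19 + 10) = (-3 + 1/(99 + 12))*(-9) = (-3 + 1/111)*(-9) = -332/111*(-9) = 996/37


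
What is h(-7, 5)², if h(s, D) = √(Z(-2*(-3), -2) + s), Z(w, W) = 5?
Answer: -2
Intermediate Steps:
h(s, D) = √(5 + s)
h(-7, 5)² = (√(5 - 7))² = (√(-2))² = (I*√2)² = -2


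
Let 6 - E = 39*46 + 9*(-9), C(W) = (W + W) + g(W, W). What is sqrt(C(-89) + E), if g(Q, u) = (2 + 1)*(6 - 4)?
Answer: I*sqrt(1879) ≈ 43.347*I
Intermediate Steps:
g(Q, u) = 6 (g(Q, u) = 3*2 = 6)
C(W) = 6 + 2*W (C(W) = (W + W) + 6 = 2*W + 6 = 6 + 2*W)
E = -1707 (E = 6 - (39*46 + 9*(-9)) = 6 - (1794 - 81) = 6 - 1*1713 = 6 - 1713 = -1707)
sqrt(C(-89) + E) = sqrt((6 + 2*(-89)) - 1707) = sqrt((6 - 178) - 1707) = sqrt(-172 - 1707) = sqrt(-1879) = I*sqrt(1879)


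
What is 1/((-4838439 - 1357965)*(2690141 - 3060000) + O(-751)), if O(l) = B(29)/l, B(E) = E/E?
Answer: 751/1721138636064035 ≈ 4.3634e-13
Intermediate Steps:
B(E) = 1
O(l) = 1/l
1/((-4838439 - 1357965)*(2690141 - 3060000) + O(-751)) = 1/((-4838439 - 1357965)*(2690141 - 3060000) + 1/(-751)) = 1/(-6196404*(-369859) - 1/751) = 1/(2291795787036 - 1/751) = 1/(1721138636064035/751) = 751/1721138636064035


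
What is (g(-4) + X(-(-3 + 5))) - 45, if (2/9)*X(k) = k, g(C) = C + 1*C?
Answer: -62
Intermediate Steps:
g(C) = 2*C (g(C) = C + C = 2*C)
X(k) = 9*k/2
(g(-4) + X(-(-3 + 5))) - 45 = (2*(-4) + 9*(-(-3 + 5))/2) - 45 = (-8 + 9*(-1*2)/2) - 45 = (-8 + (9/2)*(-2)) - 45 = (-8 - 9) - 45 = -17 - 45 = -62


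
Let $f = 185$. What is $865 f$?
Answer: $160025$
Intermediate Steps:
$865 f = 865 \cdot 185 = 160025$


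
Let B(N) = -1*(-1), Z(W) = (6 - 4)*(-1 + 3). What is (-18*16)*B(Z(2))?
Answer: -288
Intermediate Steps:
Z(W) = 4 (Z(W) = 2*2 = 4)
B(N) = 1
(-18*16)*B(Z(2)) = -18*16*1 = -288*1 = -288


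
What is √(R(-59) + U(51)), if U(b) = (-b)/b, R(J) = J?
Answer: 2*I*√15 ≈ 7.746*I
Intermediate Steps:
U(b) = -1
√(R(-59) + U(51)) = √(-59 - 1) = √(-60) = 2*I*√15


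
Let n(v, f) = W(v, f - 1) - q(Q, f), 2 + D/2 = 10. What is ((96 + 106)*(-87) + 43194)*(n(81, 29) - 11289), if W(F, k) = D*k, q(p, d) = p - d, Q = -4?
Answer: -276900960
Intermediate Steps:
D = 16 (D = -4 + 2*10 = -4 + 20 = 16)
W(F, k) = 16*k
n(v, f) = -12 + 17*f (n(v, f) = 16*(f - 1) - (-4 - f) = 16*(-1 + f) + (4 + f) = (-16 + 16*f) + (4 + f) = -12 + 17*f)
((96 + 106)*(-87) + 43194)*(n(81, 29) - 11289) = ((96 + 106)*(-87) + 43194)*((-12 + 17*29) - 11289) = (202*(-87) + 43194)*((-12 + 493) - 11289) = (-17574 + 43194)*(481 - 11289) = 25620*(-10808) = -276900960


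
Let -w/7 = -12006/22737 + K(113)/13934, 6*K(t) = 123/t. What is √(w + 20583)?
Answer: √2931696230458369197700019/11933453818 ≈ 143.48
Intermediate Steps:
K(t) = 41/(2*t) (K(t) = (123/t)/6 = 41/(2*t))
w = 88216264003/23866907636 (w = -7*(-12006/22737 + ((41/2)/113)/13934) = -7*(-12006*1/22737 + ((41/2)*(1/113))*(1/13934)) = -7*(-4002/7579 + (41/226)*(1/13934)) = -7*(-4002/7579 + 41/3149084) = -7*(-12602323429/23866907636) = 88216264003/23866907636 ≈ 3.6962)
√(w + 20583) = √(88216264003/23866907636 + 20583) = √(491340776135791/23866907636) = √2931696230458369197700019/11933453818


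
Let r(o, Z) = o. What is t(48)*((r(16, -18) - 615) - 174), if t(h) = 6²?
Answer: -27828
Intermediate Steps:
t(h) = 36
t(48)*((r(16, -18) - 615) - 174) = 36*((16 - 615) - 174) = 36*(-599 - 174) = 36*(-773) = -27828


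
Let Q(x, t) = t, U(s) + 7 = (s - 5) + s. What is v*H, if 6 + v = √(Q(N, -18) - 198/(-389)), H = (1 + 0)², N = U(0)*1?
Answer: -6 + 18*I*√8169/389 ≈ -6.0 + 4.1822*I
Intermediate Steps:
U(s) = -12 + 2*s (U(s) = -7 + ((s - 5) + s) = -7 + ((-5 + s) + s) = -7 + (-5 + 2*s) = -12 + 2*s)
N = -12 (N = (-12 + 2*0)*1 = (-12 + 0)*1 = -12*1 = -12)
H = 1 (H = 1² = 1)
v = -6 + 18*I*√8169/389 (v = -6 + √(-18 - 198/(-389)) = -6 + √(-18 - 198*(-1/389)) = -6 + √(-18 + 198/389) = -6 + √(-6804/389) = -6 + 18*I*√8169/389 ≈ -6.0 + 4.1822*I)
v*H = (-6 + 18*I*√8169/389)*1 = -6 + 18*I*√8169/389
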